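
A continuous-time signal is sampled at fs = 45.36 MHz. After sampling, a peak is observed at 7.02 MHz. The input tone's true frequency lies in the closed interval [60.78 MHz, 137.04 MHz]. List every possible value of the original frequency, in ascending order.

83.7 MHz, 97.74 MHz, 129.06 MHz

Frequencies that alias to 7.02 MHz are k·fs ± 7.02 MHz for integer k ≥ 0.
k=0: 7.02 MHz.
k=1: 38.34 MHz, 52.38 MHz.
k=2: 83.7 MHz, 97.74 MHz.
k=3: 129.06 MHz, 143.1 MHz.
k=4: 174.42 MHz, 188.46 MHz.
Within [60.78 MHz, 137.04 MHz]: 83.7 MHz, 97.74 MHz, 129.06 MHz.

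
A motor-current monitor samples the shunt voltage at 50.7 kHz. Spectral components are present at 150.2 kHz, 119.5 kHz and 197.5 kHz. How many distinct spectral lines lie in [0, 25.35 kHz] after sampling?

fs/2 = 25.35 kHz.
150.2 kHz mod fs = 48.8 kHz.
48.8 kHz > fs/2 = 25.35 kHz, folds to fs − 48.8 kHz = 1.9 kHz.
119.5 kHz mod fs = 18.1 kHz.
18.1 kHz ≤ fs/2 = 25.35 kHz, appears at 18.1 kHz.
197.5 kHz mod fs = 45.4 kHz.
45.4 kHz > fs/2 = 25.35 kHz, folds to fs − 45.4 kHz = 5.3 kHz.
Distinct values: {1.9 kHz, 5.3 kHz, 18.1 kHz} → 3.

3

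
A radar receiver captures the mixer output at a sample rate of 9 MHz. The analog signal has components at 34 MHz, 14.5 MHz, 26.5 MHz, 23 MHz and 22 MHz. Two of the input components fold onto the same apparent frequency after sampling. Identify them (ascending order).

fs/2 = 4.5 MHz.
34 MHz mod fs = 7 MHz.
7 MHz > fs/2 = 4.5 MHz, folds to fs − 7 MHz = 2 MHz.
14.5 MHz mod fs = 5.5 MHz.
5.5 MHz > fs/2 = 4.5 MHz, folds to fs − 5.5 MHz = 3.5 MHz.
26.5 MHz mod fs = 8.5 MHz.
8.5 MHz > fs/2 = 4.5 MHz, folds to fs − 8.5 MHz = 0.5 MHz.
23 MHz mod fs = 5 MHz.
5 MHz > fs/2 = 4.5 MHz, folds to fs − 5 MHz = 4 MHz.
22 MHz mod fs = 4 MHz.
4 MHz ≤ fs/2 = 4.5 MHz, appears at 4 MHz.
22 MHz and 23 MHz both map to 4 MHz.

22 MHz, 23 MHz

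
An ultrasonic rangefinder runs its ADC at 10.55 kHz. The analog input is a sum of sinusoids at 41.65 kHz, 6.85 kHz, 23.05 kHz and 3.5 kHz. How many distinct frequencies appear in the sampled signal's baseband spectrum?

fs/2 = 5.275 kHz.
41.65 kHz mod fs = 10 kHz.
10 kHz > fs/2 = 5.275 kHz, folds to fs − 10 kHz = 0.55 kHz.
6.85 kHz > fs/2 = 5.275 kHz, folds to fs − 6.85 kHz = 3.7 kHz.
23.05 kHz mod fs = 1.95 kHz.
1.95 kHz ≤ fs/2 = 5.275 kHz, appears at 1.95 kHz.
3.5 kHz ≤ fs/2 = 5.275 kHz, passes unchanged.
Distinct values: {0.55 kHz, 1.95 kHz, 3.5 kHz, 3.7 kHz} → 4.

4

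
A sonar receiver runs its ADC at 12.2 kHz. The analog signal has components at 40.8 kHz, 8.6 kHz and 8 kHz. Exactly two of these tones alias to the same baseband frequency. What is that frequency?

4.2 kHz

fs/2 = 6.1 kHz.
40.8 kHz mod fs = 4.2 kHz.
4.2 kHz ≤ fs/2 = 6.1 kHz, appears at 4.2 kHz.
8.6 kHz > fs/2 = 6.1 kHz, folds to fs − 8.6 kHz = 3.6 kHz.
8 kHz > fs/2 = 6.1 kHz, folds to fs − 8 kHz = 4.2 kHz.
8 kHz and 40.8 kHz both map to 4.2 kHz.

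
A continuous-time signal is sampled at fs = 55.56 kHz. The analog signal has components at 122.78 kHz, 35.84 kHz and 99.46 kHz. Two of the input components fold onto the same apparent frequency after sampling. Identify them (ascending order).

fs/2 = 27.78 kHz.
122.78 kHz mod fs = 11.66 kHz.
11.66 kHz ≤ fs/2 = 27.78 kHz, appears at 11.66 kHz.
35.84 kHz > fs/2 = 27.78 kHz, folds to fs − 35.84 kHz = 19.72 kHz.
99.46 kHz mod fs = 43.9 kHz.
43.9 kHz > fs/2 = 27.78 kHz, folds to fs − 43.9 kHz = 11.66 kHz.
99.46 kHz and 122.78 kHz both map to 11.66 kHz.

99.46 kHz, 122.78 kHz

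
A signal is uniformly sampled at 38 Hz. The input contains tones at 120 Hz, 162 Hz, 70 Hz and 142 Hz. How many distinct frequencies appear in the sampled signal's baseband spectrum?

fs/2 = 19 Hz.
120 Hz mod fs = 6 Hz.
6 Hz ≤ fs/2 = 19 Hz, appears at 6 Hz.
162 Hz mod fs = 10 Hz.
10 Hz ≤ fs/2 = 19 Hz, appears at 10 Hz.
70 Hz mod fs = 32 Hz.
32 Hz > fs/2 = 19 Hz, folds to fs − 32 Hz = 6 Hz.
142 Hz mod fs = 28 Hz.
28 Hz > fs/2 = 19 Hz, folds to fs − 28 Hz = 10 Hz.
Distinct values: {6 Hz, 10 Hz} → 2.

2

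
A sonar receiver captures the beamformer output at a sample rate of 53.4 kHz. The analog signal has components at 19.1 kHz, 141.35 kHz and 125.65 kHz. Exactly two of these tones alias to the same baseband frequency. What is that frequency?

18.85 kHz

fs/2 = 26.7 kHz.
19.1 kHz ≤ fs/2 = 26.7 kHz, passes unchanged.
141.35 kHz mod fs = 34.55 kHz.
34.55 kHz > fs/2 = 26.7 kHz, folds to fs − 34.55 kHz = 18.85 kHz.
125.65 kHz mod fs = 18.85 kHz.
18.85 kHz ≤ fs/2 = 26.7 kHz, appears at 18.85 kHz.
125.65 kHz and 141.35 kHz both map to 18.85 kHz.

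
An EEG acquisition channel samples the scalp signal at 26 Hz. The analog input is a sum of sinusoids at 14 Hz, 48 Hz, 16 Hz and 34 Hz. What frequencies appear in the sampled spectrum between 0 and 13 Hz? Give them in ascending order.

4 Hz, 8 Hz, 10 Hz, 12 Hz

fs/2 = 13 Hz.
14 Hz > fs/2 = 13 Hz, folds to fs − 14 Hz = 12 Hz.
48 Hz mod fs = 22 Hz.
22 Hz > fs/2 = 13 Hz, folds to fs − 22 Hz = 4 Hz.
16 Hz > fs/2 = 13 Hz, folds to fs − 16 Hz = 10 Hz.
34 Hz mod fs = 8 Hz.
8 Hz ≤ fs/2 = 13 Hz, appears at 8 Hz.
Distinct values: {4 Hz, 8 Hz, 10 Hz, 12 Hz}.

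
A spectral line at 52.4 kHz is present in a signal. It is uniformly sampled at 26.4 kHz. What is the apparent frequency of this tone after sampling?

52.4 kHz mod fs = 26 kHz.
26 kHz > fs/2 = 13.2 kHz, folds to fs − 26 kHz = 0.4 kHz.

0.4 kHz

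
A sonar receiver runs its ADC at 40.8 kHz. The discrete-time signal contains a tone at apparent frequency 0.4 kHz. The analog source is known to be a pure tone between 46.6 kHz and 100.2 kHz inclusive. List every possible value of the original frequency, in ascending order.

Frequencies that alias to 0.4 kHz are k·fs ± 0.4 kHz for integer k ≥ 0.
k=0: 0.4 kHz.
k=1: 40.4 kHz, 41.2 kHz.
k=2: 81.2 kHz, 82 kHz.
k=3: 122 kHz, 122.8 kHz.
Within [46.6 kHz, 100.2 kHz]: 81.2 kHz, 82 kHz.

81.2 kHz, 82 kHz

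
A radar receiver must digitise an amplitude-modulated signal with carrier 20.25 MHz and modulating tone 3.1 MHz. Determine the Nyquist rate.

46.7 MHz

AM sidebands sit at fc ± fm = 17.15 MHz and 23.35 MHz.
Highest-frequency component: 23.35 MHz.
Nyquist rate = 2 × 23.35 MHz = 46.7 MHz.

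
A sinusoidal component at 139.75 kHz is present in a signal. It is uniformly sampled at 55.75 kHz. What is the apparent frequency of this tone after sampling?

139.75 kHz mod fs = 28.25 kHz.
28.25 kHz > fs/2 = 27.875 kHz, folds to fs − 28.25 kHz = 27.5 kHz.

27.5 kHz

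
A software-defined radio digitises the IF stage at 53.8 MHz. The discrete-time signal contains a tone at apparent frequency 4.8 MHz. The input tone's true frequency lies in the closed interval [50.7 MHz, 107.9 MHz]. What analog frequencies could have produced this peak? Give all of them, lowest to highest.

58.6 MHz, 102.8 MHz

Frequencies that alias to 4.8 MHz are k·fs ± 4.8 MHz for integer k ≥ 0.
k=0: 4.8 MHz.
k=1: 49 MHz, 58.6 MHz.
k=2: 102.8 MHz, 112.4 MHz.
k=3: 156.6 MHz, 166.2 MHz.
Within [50.7 MHz, 107.9 MHz]: 58.6 MHz, 102.8 MHz.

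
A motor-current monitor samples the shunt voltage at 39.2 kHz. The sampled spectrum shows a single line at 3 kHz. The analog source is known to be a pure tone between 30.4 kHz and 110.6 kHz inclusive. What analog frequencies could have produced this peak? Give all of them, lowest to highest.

36.2 kHz, 42.2 kHz, 75.4 kHz, 81.4 kHz

Frequencies that alias to 3 kHz are k·fs ± 3 kHz for integer k ≥ 0.
k=0: 3 kHz.
k=1: 36.2 kHz, 42.2 kHz.
k=2: 75.4 kHz, 81.4 kHz.
k=3: 114.6 kHz, 120.6 kHz.
Within [30.4 kHz, 110.6 kHz]: 36.2 kHz, 42.2 kHz, 75.4 kHz, 81.4 kHz.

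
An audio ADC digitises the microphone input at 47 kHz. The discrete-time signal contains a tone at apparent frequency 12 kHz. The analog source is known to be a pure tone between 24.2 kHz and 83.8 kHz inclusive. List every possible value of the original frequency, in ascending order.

Frequencies that alias to 12 kHz are k·fs ± 12 kHz for integer k ≥ 0.
k=0: 12 kHz.
k=1: 35 kHz, 59 kHz.
k=2: 82 kHz, 106 kHz.
k=3: 129 kHz, 153 kHz.
Within [24.2 kHz, 83.8 kHz]: 35 kHz, 59 kHz, 82 kHz.

35 kHz, 59 kHz, 82 kHz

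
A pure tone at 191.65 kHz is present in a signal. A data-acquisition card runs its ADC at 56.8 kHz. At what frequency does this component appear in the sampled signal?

21.25 kHz

191.65 kHz mod fs = 21.25 kHz.
21.25 kHz ≤ fs/2 = 28.4 kHz, appears at 21.25 kHz.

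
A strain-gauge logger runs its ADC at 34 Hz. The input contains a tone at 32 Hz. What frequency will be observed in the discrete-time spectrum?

2 Hz

32 Hz > fs/2 = 17 Hz, folds to fs − 32 Hz = 2 Hz.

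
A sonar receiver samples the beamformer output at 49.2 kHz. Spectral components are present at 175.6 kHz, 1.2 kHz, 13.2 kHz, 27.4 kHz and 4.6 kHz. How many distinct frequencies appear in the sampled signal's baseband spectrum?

5

fs/2 = 24.6 kHz.
175.6 kHz mod fs = 28 kHz.
28 kHz > fs/2 = 24.6 kHz, folds to fs − 28 kHz = 21.2 kHz.
1.2 kHz ≤ fs/2 = 24.6 kHz, passes unchanged.
13.2 kHz ≤ fs/2 = 24.6 kHz, passes unchanged.
27.4 kHz > fs/2 = 24.6 kHz, folds to fs − 27.4 kHz = 21.8 kHz.
4.6 kHz ≤ fs/2 = 24.6 kHz, passes unchanged.
Distinct values: {1.2 kHz, 4.6 kHz, 13.2 kHz, 21.2 kHz, 21.8 kHz} → 5.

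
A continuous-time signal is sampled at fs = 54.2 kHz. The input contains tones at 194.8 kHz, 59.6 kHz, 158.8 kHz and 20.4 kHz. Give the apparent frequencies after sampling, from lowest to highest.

fs/2 = 27.1 kHz.
194.8 kHz mod fs = 32.2 kHz.
32.2 kHz > fs/2 = 27.1 kHz, folds to fs − 32.2 kHz = 22 kHz.
59.6 kHz mod fs = 5.4 kHz.
5.4 kHz ≤ fs/2 = 27.1 kHz, appears at 5.4 kHz.
158.8 kHz mod fs = 50.4 kHz.
50.4 kHz > fs/2 = 27.1 kHz, folds to fs − 50.4 kHz = 3.8 kHz.
20.4 kHz ≤ fs/2 = 27.1 kHz, passes unchanged.
Distinct values: {3.8 kHz, 5.4 kHz, 20.4 kHz, 22 kHz}.

3.8 kHz, 5.4 kHz, 20.4 kHz, 22 kHz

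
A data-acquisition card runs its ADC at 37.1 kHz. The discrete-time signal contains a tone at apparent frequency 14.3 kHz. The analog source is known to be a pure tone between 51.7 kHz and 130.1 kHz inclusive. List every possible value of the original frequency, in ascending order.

59.9 kHz, 88.5 kHz, 97 kHz, 125.6 kHz

Frequencies that alias to 14.3 kHz are k·fs ± 14.3 kHz for integer k ≥ 0.
k=0: 14.3 kHz.
k=1: 22.8 kHz, 51.4 kHz.
k=2: 59.9 kHz, 88.5 kHz.
k=3: 97 kHz, 125.6 kHz.
k=4: 134.1 kHz, 162.7 kHz.
Within [51.7 kHz, 130.1 kHz]: 59.9 kHz, 88.5 kHz, 97 kHz, 125.6 kHz.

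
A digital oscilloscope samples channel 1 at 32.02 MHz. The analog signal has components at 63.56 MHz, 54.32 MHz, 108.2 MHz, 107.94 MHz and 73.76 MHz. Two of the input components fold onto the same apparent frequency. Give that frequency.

9.72 MHz

fs/2 = 16.01 MHz.
63.56 MHz mod fs = 31.54 MHz.
31.54 MHz > fs/2 = 16.01 MHz, folds to fs − 31.54 MHz = 0.48 MHz.
54.32 MHz mod fs = 22.3 MHz.
22.3 MHz > fs/2 = 16.01 MHz, folds to fs − 22.3 MHz = 9.72 MHz.
108.2 MHz mod fs = 12.14 MHz.
12.14 MHz ≤ fs/2 = 16.01 MHz, appears at 12.14 MHz.
107.94 MHz mod fs = 11.88 MHz.
11.88 MHz ≤ fs/2 = 16.01 MHz, appears at 11.88 MHz.
73.76 MHz mod fs = 9.72 MHz.
9.72 MHz ≤ fs/2 = 16.01 MHz, appears at 9.72 MHz.
54.32 MHz and 73.76 MHz both map to 9.72 MHz.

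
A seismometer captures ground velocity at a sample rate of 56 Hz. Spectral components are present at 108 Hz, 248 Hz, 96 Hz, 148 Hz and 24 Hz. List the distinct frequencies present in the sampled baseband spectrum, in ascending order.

4 Hz, 16 Hz, 20 Hz, 24 Hz

fs/2 = 28 Hz.
108 Hz mod fs = 52 Hz.
52 Hz > fs/2 = 28 Hz, folds to fs − 52 Hz = 4 Hz.
248 Hz mod fs = 24 Hz.
24 Hz ≤ fs/2 = 28 Hz, appears at 24 Hz.
96 Hz mod fs = 40 Hz.
40 Hz > fs/2 = 28 Hz, folds to fs − 40 Hz = 16 Hz.
148 Hz mod fs = 36 Hz.
36 Hz > fs/2 = 28 Hz, folds to fs − 36 Hz = 20 Hz.
24 Hz ≤ fs/2 = 28 Hz, passes unchanged.
Distinct values: {4 Hz, 16 Hz, 20 Hz, 24 Hz}.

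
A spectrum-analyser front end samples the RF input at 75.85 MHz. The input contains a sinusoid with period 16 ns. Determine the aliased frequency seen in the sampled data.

T = 16 ns → f = 1/T = 62.5 MHz.
62.5 MHz > fs/2 = 37.925 MHz, folds to fs − 62.5 MHz = 13.35 MHz.

13.35 MHz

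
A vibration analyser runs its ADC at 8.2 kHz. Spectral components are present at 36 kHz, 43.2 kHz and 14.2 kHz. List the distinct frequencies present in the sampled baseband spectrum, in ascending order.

fs/2 = 4.1 kHz.
36 kHz mod fs = 3.2 kHz.
3.2 kHz ≤ fs/2 = 4.1 kHz, appears at 3.2 kHz.
43.2 kHz mod fs = 2.2 kHz.
2.2 kHz ≤ fs/2 = 4.1 kHz, appears at 2.2 kHz.
14.2 kHz mod fs = 6 kHz.
6 kHz > fs/2 = 4.1 kHz, folds to fs − 6 kHz = 2.2 kHz.
Distinct values: {2.2 kHz, 3.2 kHz}.

2.2 kHz, 3.2 kHz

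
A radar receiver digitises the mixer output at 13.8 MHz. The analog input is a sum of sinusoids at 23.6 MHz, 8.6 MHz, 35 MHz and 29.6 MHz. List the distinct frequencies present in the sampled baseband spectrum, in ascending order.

2 MHz, 4 MHz, 5.2 MHz, 6.4 MHz

fs/2 = 6.9 MHz.
23.6 MHz mod fs = 9.8 MHz.
9.8 MHz > fs/2 = 6.9 MHz, folds to fs − 9.8 MHz = 4 MHz.
8.6 MHz > fs/2 = 6.9 MHz, folds to fs − 8.6 MHz = 5.2 MHz.
35 MHz mod fs = 7.4 MHz.
7.4 MHz > fs/2 = 6.9 MHz, folds to fs − 7.4 MHz = 6.4 MHz.
29.6 MHz mod fs = 2 MHz.
2 MHz ≤ fs/2 = 6.9 MHz, appears at 2 MHz.
Distinct values: {2 MHz, 4 MHz, 5.2 MHz, 6.4 MHz}.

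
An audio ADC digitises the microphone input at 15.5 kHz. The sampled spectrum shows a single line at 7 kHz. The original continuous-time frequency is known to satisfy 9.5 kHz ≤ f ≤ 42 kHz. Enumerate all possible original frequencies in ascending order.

Frequencies that alias to 7 kHz are k·fs ± 7 kHz for integer k ≥ 0.
k=0: 7 kHz.
k=1: 8.5 kHz, 22.5 kHz.
k=2: 24 kHz, 38 kHz.
k=3: 39.5 kHz, 53.5 kHz.
k=4: 55 kHz, 69 kHz.
Within [9.5 kHz, 42 kHz]: 22.5 kHz, 24 kHz, 38 kHz, 39.5 kHz.

22.5 kHz, 24 kHz, 38 kHz, 39.5 kHz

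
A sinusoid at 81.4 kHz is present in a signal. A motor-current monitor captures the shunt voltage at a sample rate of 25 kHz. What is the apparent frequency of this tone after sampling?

81.4 kHz mod fs = 6.4 kHz.
6.4 kHz ≤ fs/2 = 12.5 kHz, appears at 6.4 kHz.

6.4 kHz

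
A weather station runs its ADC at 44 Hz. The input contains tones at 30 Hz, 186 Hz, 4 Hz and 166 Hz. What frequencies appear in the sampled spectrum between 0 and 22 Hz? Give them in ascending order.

4 Hz, 10 Hz, 14 Hz

fs/2 = 22 Hz.
30 Hz > fs/2 = 22 Hz, folds to fs − 30 Hz = 14 Hz.
186 Hz mod fs = 10 Hz.
10 Hz ≤ fs/2 = 22 Hz, appears at 10 Hz.
4 Hz ≤ fs/2 = 22 Hz, passes unchanged.
166 Hz mod fs = 34 Hz.
34 Hz > fs/2 = 22 Hz, folds to fs − 34 Hz = 10 Hz.
Distinct values: {4 Hz, 10 Hz, 14 Hz}.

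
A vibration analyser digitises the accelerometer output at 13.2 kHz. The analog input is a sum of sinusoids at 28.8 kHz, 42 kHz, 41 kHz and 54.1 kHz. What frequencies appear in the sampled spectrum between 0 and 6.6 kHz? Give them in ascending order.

1.3 kHz, 1.4 kHz, 2.4 kHz

fs/2 = 6.6 kHz.
28.8 kHz mod fs = 2.4 kHz.
2.4 kHz ≤ fs/2 = 6.6 kHz, appears at 2.4 kHz.
42 kHz mod fs = 2.4 kHz.
2.4 kHz ≤ fs/2 = 6.6 kHz, appears at 2.4 kHz.
41 kHz mod fs = 1.4 kHz.
1.4 kHz ≤ fs/2 = 6.6 kHz, appears at 1.4 kHz.
54.1 kHz mod fs = 1.3 kHz.
1.3 kHz ≤ fs/2 = 6.6 kHz, appears at 1.3 kHz.
Distinct values: {1.3 kHz, 1.4 kHz, 2.4 kHz}.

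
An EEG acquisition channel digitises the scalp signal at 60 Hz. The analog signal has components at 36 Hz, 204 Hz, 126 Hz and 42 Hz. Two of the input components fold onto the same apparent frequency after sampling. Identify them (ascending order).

36 Hz, 204 Hz

fs/2 = 30 Hz.
36 Hz > fs/2 = 30 Hz, folds to fs − 36 Hz = 24 Hz.
204 Hz mod fs = 24 Hz.
24 Hz ≤ fs/2 = 30 Hz, appears at 24 Hz.
126 Hz mod fs = 6 Hz.
6 Hz ≤ fs/2 = 30 Hz, appears at 6 Hz.
42 Hz > fs/2 = 30 Hz, folds to fs − 42 Hz = 18 Hz.
36 Hz and 204 Hz both map to 24 Hz.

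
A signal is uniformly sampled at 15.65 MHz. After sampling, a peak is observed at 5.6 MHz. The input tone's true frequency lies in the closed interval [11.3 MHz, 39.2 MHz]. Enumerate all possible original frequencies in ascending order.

21.25 MHz, 25.7 MHz, 36.9 MHz

Frequencies that alias to 5.6 MHz are k·fs ± 5.6 MHz for integer k ≥ 0.
k=0: 5.6 MHz.
k=1: 10.05 MHz, 21.25 MHz.
k=2: 25.7 MHz, 36.9 MHz.
k=3: 41.35 MHz, 52.55 MHz.
Within [11.3 MHz, 39.2 MHz]: 21.25 MHz, 25.7 MHz, 36.9 MHz.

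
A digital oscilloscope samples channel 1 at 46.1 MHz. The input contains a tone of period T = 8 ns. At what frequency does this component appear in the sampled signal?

T = 8 ns → f = 1/T = 125 MHz.
125 MHz mod fs = 32.8 MHz.
32.8 MHz > fs/2 = 23.05 MHz, folds to fs − 32.8 MHz = 13.3 MHz.

13.3 MHz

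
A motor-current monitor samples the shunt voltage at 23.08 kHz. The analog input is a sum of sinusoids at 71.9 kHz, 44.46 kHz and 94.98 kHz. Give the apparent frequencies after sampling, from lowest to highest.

fs/2 = 11.54 kHz.
71.9 kHz mod fs = 2.66 kHz.
2.66 kHz ≤ fs/2 = 11.54 kHz, appears at 2.66 kHz.
44.46 kHz mod fs = 21.38 kHz.
21.38 kHz > fs/2 = 11.54 kHz, folds to fs − 21.38 kHz = 1.7 kHz.
94.98 kHz mod fs = 2.66 kHz.
2.66 kHz ≤ fs/2 = 11.54 kHz, appears at 2.66 kHz.
Distinct values: {1.7 kHz, 2.66 kHz}.

1.7 kHz, 2.66 kHz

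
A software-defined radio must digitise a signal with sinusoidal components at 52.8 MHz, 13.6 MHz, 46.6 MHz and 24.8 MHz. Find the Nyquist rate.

105.6 MHz

Highest-frequency component: 52.8 MHz.
Nyquist rate = 2 × 52.8 MHz = 105.6 MHz.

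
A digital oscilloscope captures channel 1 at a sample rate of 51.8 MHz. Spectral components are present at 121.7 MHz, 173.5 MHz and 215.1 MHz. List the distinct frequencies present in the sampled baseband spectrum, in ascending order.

fs/2 = 25.9 MHz.
121.7 MHz mod fs = 18.1 MHz.
18.1 MHz ≤ fs/2 = 25.9 MHz, appears at 18.1 MHz.
173.5 MHz mod fs = 18.1 MHz.
18.1 MHz ≤ fs/2 = 25.9 MHz, appears at 18.1 MHz.
215.1 MHz mod fs = 7.9 MHz.
7.9 MHz ≤ fs/2 = 25.9 MHz, appears at 7.9 MHz.
Distinct values: {7.9 MHz, 18.1 MHz}.

7.9 MHz, 18.1 MHz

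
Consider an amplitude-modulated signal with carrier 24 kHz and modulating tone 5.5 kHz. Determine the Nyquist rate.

59 kHz

AM sidebands sit at fc ± fm = 18.5 kHz and 29.5 kHz.
Highest-frequency component: 29.5 kHz.
Nyquist rate = 2 × 29.5 kHz = 59 kHz.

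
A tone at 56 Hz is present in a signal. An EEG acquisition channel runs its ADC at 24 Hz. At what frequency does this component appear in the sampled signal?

56 Hz mod fs = 8 Hz.
8 Hz ≤ fs/2 = 12 Hz, appears at 8 Hz.

8 Hz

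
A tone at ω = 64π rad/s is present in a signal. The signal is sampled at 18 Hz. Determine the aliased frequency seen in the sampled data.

4 Hz

ω = 64π rad/s → f = ω/(2π) = 32 Hz.
32 Hz mod fs = 14 Hz.
14 Hz > fs/2 = 9 Hz, folds to fs − 14 Hz = 4 Hz.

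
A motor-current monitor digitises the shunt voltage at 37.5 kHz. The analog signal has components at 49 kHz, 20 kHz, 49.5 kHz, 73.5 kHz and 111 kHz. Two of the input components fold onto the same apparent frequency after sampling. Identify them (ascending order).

fs/2 = 18.75 kHz.
49 kHz mod fs = 11.5 kHz.
11.5 kHz ≤ fs/2 = 18.75 kHz, appears at 11.5 kHz.
20 kHz > fs/2 = 18.75 kHz, folds to fs − 20 kHz = 17.5 kHz.
49.5 kHz mod fs = 12 kHz.
12 kHz ≤ fs/2 = 18.75 kHz, appears at 12 kHz.
73.5 kHz mod fs = 36 kHz.
36 kHz > fs/2 = 18.75 kHz, folds to fs − 36 kHz = 1.5 kHz.
111 kHz mod fs = 36 kHz.
36 kHz > fs/2 = 18.75 kHz, folds to fs − 36 kHz = 1.5 kHz.
73.5 kHz and 111 kHz both map to 1.5 kHz.

73.5 kHz, 111 kHz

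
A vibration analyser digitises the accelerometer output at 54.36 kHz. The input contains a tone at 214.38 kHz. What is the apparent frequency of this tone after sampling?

214.38 kHz mod fs = 51.3 kHz.
51.3 kHz > fs/2 = 27.18 kHz, folds to fs − 51.3 kHz = 3.06 kHz.

3.06 kHz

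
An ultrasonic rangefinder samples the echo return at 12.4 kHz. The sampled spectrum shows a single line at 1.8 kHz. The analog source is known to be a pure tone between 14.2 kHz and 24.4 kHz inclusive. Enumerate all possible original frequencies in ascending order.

14.2 kHz, 23 kHz

Frequencies that alias to 1.8 kHz are k·fs ± 1.8 kHz for integer k ≥ 0.
k=0: 1.8 kHz.
k=1: 10.6 kHz, 14.2 kHz.
k=2: 23 kHz, 26.6 kHz.
k=3: 35.4 kHz, 39 kHz.
Within [14.2 kHz, 24.4 kHz]: 14.2 kHz, 23 kHz.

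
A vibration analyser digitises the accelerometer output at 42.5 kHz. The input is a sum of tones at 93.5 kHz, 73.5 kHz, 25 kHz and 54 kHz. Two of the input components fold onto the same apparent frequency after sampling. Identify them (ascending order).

54 kHz, 73.5 kHz

fs/2 = 21.25 kHz.
93.5 kHz mod fs = 8.5 kHz.
8.5 kHz ≤ fs/2 = 21.25 kHz, appears at 8.5 kHz.
73.5 kHz mod fs = 31 kHz.
31 kHz > fs/2 = 21.25 kHz, folds to fs − 31 kHz = 11.5 kHz.
25 kHz > fs/2 = 21.25 kHz, folds to fs − 25 kHz = 17.5 kHz.
54 kHz mod fs = 11.5 kHz.
11.5 kHz ≤ fs/2 = 21.25 kHz, appears at 11.5 kHz.
54 kHz and 73.5 kHz both map to 11.5 kHz.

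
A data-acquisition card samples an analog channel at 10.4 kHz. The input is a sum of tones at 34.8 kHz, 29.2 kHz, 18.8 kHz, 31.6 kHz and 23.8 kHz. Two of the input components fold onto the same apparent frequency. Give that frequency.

fs/2 = 5.2 kHz.
34.8 kHz mod fs = 3.6 kHz.
3.6 kHz ≤ fs/2 = 5.2 kHz, appears at 3.6 kHz.
29.2 kHz mod fs = 8.4 kHz.
8.4 kHz > fs/2 = 5.2 kHz, folds to fs − 8.4 kHz = 2 kHz.
18.8 kHz mod fs = 8.4 kHz.
8.4 kHz > fs/2 = 5.2 kHz, folds to fs − 8.4 kHz = 2 kHz.
31.6 kHz mod fs = 0.4 kHz.
0.4 kHz ≤ fs/2 = 5.2 kHz, appears at 0.4 kHz.
23.8 kHz mod fs = 3 kHz.
3 kHz ≤ fs/2 = 5.2 kHz, appears at 3 kHz.
18.8 kHz and 29.2 kHz both map to 2 kHz.

2 kHz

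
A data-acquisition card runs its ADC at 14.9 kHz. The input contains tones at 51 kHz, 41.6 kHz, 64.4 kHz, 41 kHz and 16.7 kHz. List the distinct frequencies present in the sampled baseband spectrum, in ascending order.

1.8 kHz, 3.1 kHz, 3.7 kHz, 4.8 kHz, 6.3 kHz

fs/2 = 7.45 kHz.
51 kHz mod fs = 6.3 kHz.
6.3 kHz ≤ fs/2 = 7.45 kHz, appears at 6.3 kHz.
41.6 kHz mod fs = 11.8 kHz.
11.8 kHz > fs/2 = 7.45 kHz, folds to fs − 11.8 kHz = 3.1 kHz.
64.4 kHz mod fs = 4.8 kHz.
4.8 kHz ≤ fs/2 = 7.45 kHz, appears at 4.8 kHz.
41 kHz mod fs = 11.2 kHz.
11.2 kHz > fs/2 = 7.45 kHz, folds to fs − 11.2 kHz = 3.7 kHz.
16.7 kHz mod fs = 1.8 kHz.
1.8 kHz ≤ fs/2 = 7.45 kHz, appears at 1.8 kHz.
Distinct values: {1.8 kHz, 3.1 kHz, 3.7 kHz, 4.8 kHz, 6.3 kHz}.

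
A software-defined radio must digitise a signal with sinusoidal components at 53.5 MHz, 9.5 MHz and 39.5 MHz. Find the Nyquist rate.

Highest-frequency component: 53.5 MHz.
Nyquist rate = 2 × 53.5 MHz = 107 MHz.

107 MHz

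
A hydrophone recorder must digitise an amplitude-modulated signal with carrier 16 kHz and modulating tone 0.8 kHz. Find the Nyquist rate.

33.6 kHz

AM sidebands sit at fc ± fm = 15.2 kHz and 16.8 kHz.
Highest-frequency component: 16.8 kHz.
Nyquist rate = 2 × 16.8 kHz = 33.6 kHz.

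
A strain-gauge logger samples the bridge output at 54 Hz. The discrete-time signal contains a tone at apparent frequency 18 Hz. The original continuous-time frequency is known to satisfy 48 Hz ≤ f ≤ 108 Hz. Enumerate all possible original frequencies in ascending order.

Frequencies that alias to 18 Hz are k·fs ± 18 Hz for integer k ≥ 0.
k=0: 18 Hz.
k=1: 36 Hz, 72 Hz.
k=2: 90 Hz, 126 Hz.
k=3: 144 Hz, 180 Hz.
Within [48 Hz, 108 Hz]: 72 Hz, 90 Hz.

72 Hz, 90 Hz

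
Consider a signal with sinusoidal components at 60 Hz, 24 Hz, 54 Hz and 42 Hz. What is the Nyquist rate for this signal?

120 Hz

Highest-frequency component: 60 Hz.
Nyquist rate = 2 × 60 Hz = 120 Hz.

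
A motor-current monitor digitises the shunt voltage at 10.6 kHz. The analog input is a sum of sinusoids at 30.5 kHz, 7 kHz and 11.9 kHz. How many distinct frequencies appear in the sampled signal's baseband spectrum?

fs/2 = 5.3 kHz.
30.5 kHz mod fs = 9.3 kHz.
9.3 kHz > fs/2 = 5.3 kHz, folds to fs − 9.3 kHz = 1.3 kHz.
7 kHz > fs/2 = 5.3 kHz, folds to fs − 7 kHz = 3.6 kHz.
11.9 kHz mod fs = 1.3 kHz.
1.3 kHz ≤ fs/2 = 5.3 kHz, appears at 1.3 kHz.
Distinct values: {1.3 kHz, 3.6 kHz} → 2.

2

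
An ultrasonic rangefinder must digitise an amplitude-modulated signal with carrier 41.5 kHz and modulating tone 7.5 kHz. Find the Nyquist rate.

98 kHz

AM sidebands sit at fc ± fm = 34 kHz and 49 kHz.
Highest-frequency component: 49 kHz.
Nyquist rate = 2 × 49 kHz = 98 kHz.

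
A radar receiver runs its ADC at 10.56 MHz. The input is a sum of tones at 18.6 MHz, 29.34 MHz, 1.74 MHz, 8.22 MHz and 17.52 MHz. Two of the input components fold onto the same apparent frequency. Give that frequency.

fs/2 = 5.28 MHz.
18.6 MHz mod fs = 8.04 MHz.
8.04 MHz > fs/2 = 5.28 MHz, folds to fs − 8.04 MHz = 2.52 MHz.
29.34 MHz mod fs = 8.22 MHz.
8.22 MHz > fs/2 = 5.28 MHz, folds to fs − 8.22 MHz = 2.34 MHz.
1.74 MHz ≤ fs/2 = 5.28 MHz, passes unchanged.
8.22 MHz > fs/2 = 5.28 MHz, folds to fs − 8.22 MHz = 2.34 MHz.
17.52 MHz mod fs = 6.96 MHz.
6.96 MHz > fs/2 = 5.28 MHz, folds to fs − 6.96 MHz = 3.6 MHz.
8.22 MHz and 29.34 MHz both map to 2.34 MHz.

2.34 MHz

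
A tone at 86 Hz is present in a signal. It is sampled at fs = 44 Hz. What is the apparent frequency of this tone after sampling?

2 Hz

86 Hz mod fs = 42 Hz.
42 Hz > fs/2 = 22 Hz, folds to fs − 42 Hz = 2 Hz.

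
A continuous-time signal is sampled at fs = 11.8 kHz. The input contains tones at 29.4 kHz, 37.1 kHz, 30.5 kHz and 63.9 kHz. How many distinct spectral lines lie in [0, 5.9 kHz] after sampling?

fs/2 = 5.9 kHz.
29.4 kHz mod fs = 5.8 kHz.
5.8 kHz ≤ fs/2 = 5.9 kHz, appears at 5.8 kHz.
37.1 kHz mod fs = 1.7 kHz.
1.7 kHz ≤ fs/2 = 5.9 kHz, appears at 1.7 kHz.
30.5 kHz mod fs = 6.9 kHz.
6.9 kHz > fs/2 = 5.9 kHz, folds to fs − 6.9 kHz = 4.9 kHz.
63.9 kHz mod fs = 4.9 kHz.
4.9 kHz ≤ fs/2 = 5.9 kHz, appears at 4.9 kHz.
Distinct values: {1.7 kHz, 4.9 kHz, 5.8 kHz} → 3.

3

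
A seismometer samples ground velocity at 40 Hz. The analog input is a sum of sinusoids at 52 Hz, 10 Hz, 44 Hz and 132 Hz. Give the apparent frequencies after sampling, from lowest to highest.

fs/2 = 20 Hz.
52 Hz mod fs = 12 Hz.
12 Hz ≤ fs/2 = 20 Hz, appears at 12 Hz.
10 Hz ≤ fs/2 = 20 Hz, passes unchanged.
44 Hz mod fs = 4 Hz.
4 Hz ≤ fs/2 = 20 Hz, appears at 4 Hz.
132 Hz mod fs = 12 Hz.
12 Hz ≤ fs/2 = 20 Hz, appears at 12 Hz.
Distinct values: {4 Hz, 10 Hz, 12 Hz}.

4 Hz, 10 Hz, 12 Hz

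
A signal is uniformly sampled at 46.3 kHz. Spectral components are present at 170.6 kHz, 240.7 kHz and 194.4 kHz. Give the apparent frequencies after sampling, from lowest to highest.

fs/2 = 23.15 kHz.
170.6 kHz mod fs = 31.7 kHz.
31.7 kHz > fs/2 = 23.15 kHz, folds to fs − 31.7 kHz = 14.6 kHz.
240.7 kHz mod fs = 9.2 kHz.
9.2 kHz ≤ fs/2 = 23.15 kHz, appears at 9.2 kHz.
194.4 kHz mod fs = 9.2 kHz.
9.2 kHz ≤ fs/2 = 23.15 kHz, appears at 9.2 kHz.
Distinct values: {9.2 kHz, 14.6 kHz}.

9.2 kHz, 14.6 kHz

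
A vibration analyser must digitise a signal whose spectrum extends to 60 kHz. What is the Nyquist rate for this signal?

120 kHz

Nyquist rate = 2 × 60 kHz = 120 kHz.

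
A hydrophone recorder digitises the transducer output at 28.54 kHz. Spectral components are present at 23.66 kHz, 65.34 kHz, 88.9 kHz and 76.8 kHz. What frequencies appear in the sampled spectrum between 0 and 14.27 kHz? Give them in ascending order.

fs/2 = 14.27 kHz.
23.66 kHz > fs/2 = 14.27 kHz, folds to fs − 23.66 kHz = 4.88 kHz.
65.34 kHz mod fs = 8.26 kHz.
8.26 kHz ≤ fs/2 = 14.27 kHz, appears at 8.26 kHz.
88.9 kHz mod fs = 3.28 kHz.
3.28 kHz ≤ fs/2 = 14.27 kHz, appears at 3.28 kHz.
76.8 kHz mod fs = 19.72 kHz.
19.72 kHz > fs/2 = 14.27 kHz, folds to fs − 19.72 kHz = 8.82 kHz.
Distinct values: {3.28 kHz, 4.88 kHz, 8.26 kHz, 8.82 kHz}.

3.28 kHz, 4.88 kHz, 8.26 kHz, 8.82 kHz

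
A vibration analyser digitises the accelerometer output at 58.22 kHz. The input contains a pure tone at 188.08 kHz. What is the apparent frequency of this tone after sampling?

13.42 kHz

188.08 kHz mod fs = 13.42 kHz.
13.42 kHz ≤ fs/2 = 29.11 kHz, appears at 13.42 kHz.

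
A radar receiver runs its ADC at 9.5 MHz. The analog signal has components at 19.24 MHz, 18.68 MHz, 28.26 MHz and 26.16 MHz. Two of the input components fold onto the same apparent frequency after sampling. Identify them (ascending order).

fs/2 = 4.75 MHz.
19.24 MHz mod fs = 0.24 MHz.
0.24 MHz ≤ fs/2 = 4.75 MHz, appears at 0.24 MHz.
18.68 MHz mod fs = 9.18 MHz.
9.18 MHz > fs/2 = 4.75 MHz, folds to fs − 9.18 MHz = 0.32 MHz.
28.26 MHz mod fs = 9.26 MHz.
9.26 MHz > fs/2 = 4.75 MHz, folds to fs − 9.26 MHz = 0.24 MHz.
26.16 MHz mod fs = 7.16 MHz.
7.16 MHz > fs/2 = 4.75 MHz, folds to fs − 7.16 MHz = 2.34 MHz.
19.24 MHz and 28.26 MHz both map to 0.24 MHz.

19.24 MHz, 28.26 MHz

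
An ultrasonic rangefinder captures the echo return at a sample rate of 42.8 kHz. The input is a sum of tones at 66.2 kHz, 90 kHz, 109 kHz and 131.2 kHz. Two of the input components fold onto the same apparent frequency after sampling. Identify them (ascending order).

66.2 kHz, 109 kHz

fs/2 = 21.4 kHz.
66.2 kHz mod fs = 23.4 kHz.
23.4 kHz > fs/2 = 21.4 kHz, folds to fs − 23.4 kHz = 19.4 kHz.
90 kHz mod fs = 4.4 kHz.
4.4 kHz ≤ fs/2 = 21.4 kHz, appears at 4.4 kHz.
109 kHz mod fs = 23.4 kHz.
23.4 kHz > fs/2 = 21.4 kHz, folds to fs − 23.4 kHz = 19.4 kHz.
131.2 kHz mod fs = 2.8 kHz.
2.8 kHz ≤ fs/2 = 21.4 kHz, appears at 2.8 kHz.
66.2 kHz and 109 kHz both map to 19.4 kHz.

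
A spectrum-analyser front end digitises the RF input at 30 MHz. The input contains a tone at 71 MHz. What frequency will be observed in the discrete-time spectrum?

71 MHz mod fs = 11 MHz.
11 MHz ≤ fs/2 = 15 MHz, appears at 11 MHz.

11 MHz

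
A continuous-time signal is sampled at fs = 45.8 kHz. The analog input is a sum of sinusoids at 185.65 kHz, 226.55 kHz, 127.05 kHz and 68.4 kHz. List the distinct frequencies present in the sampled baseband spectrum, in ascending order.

2.45 kHz, 10.35 kHz, 22.6 kHz

fs/2 = 22.9 kHz.
185.65 kHz mod fs = 2.45 kHz.
2.45 kHz ≤ fs/2 = 22.9 kHz, appears at 2.45 kHz.
226.55 kHz mod fs = 43.35 kHz.
43.35 kHz > fs/2 = 22.9 kHz, folds to fs − 43.35 kHz = 2.45 kHz.
127.05 kHz mod fs = 35.45 kHz.
35.45 kHz > fs/2 = 22.9 kHz, folds to fs − 35.45 kHz = 10.35 kHz.
68.4 kHz mod fs = 22.6 kHz.
22.6 kHz ≤ fs/2 = 22.9 kHz, appears at 22.6 kHz.
Distinct values: {2.45 kHz, 10.35 kHz, 22.6 kHz}.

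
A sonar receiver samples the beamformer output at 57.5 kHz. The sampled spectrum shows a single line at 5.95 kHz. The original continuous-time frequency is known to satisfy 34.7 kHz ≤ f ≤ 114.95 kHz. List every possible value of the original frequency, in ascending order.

Frequencies that alias to 5.95 kHz are k·fs ± 5.95 kHz for integer k ≥ 0.
k=0: 5.95 kHz.
k=1: 51.55 kHz, 63.45 kHz.
k=2: 109.05 kHz, 120.95 kHz.
k=3: 166.55 kHz, 178.45 kHz.
Within [34.7 kHz, 114.95 kHz]: 51.55 kHz, 63.45 kHz, 109.05 kHz.

51.55 kHz, 63.45 kHz, 109.05 kHz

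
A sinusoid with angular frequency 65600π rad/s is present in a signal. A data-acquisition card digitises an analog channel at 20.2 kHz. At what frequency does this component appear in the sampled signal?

7.6 kHz

ω = 65600π rad/s → f = ω/(2π) = 32800 Hz = 32.8 kHz.
32.8 kHz mod fs = 12.6 kHz.
12.6 kHz > fs/2 = 10.1 kHz, folds to fs − 12.6 kHz = 7.6 kHz.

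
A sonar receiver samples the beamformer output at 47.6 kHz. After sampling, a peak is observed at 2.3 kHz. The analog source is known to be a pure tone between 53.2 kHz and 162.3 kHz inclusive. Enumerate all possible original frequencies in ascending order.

92.9 kHz, 97.5 kHz, 140.5 kHz, 145.1 kHz

Frequencies that alias to 2.3 kHz are k·fs ± 2.3 kHz for integer k ≥ 0.
k=0: 2.3 kHz.
k=1: 45.3 kHz, 49.9 kHz.
k=2: 92.9 kHz, 97.5 kHz.
k=3: 140.5 kHz, 145.1 kHz.
k=4: 188.1 kHz, 192.7 kHz.
Within [53.2 kHz, 162.3 kHz]: 92.9 kHz, 97.5 kHz, 140.5 kHz, 145.1 kHz.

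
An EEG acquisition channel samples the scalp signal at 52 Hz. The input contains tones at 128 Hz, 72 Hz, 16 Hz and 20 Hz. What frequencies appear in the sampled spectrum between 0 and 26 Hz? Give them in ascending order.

fs/2 = 26 Hz.
128 Hz mod fs = 24 Hz.
24 Hz ≤ fs/2 = 26 Hz, appears at 24 Hz.
72 Hz mod fs = 20 Hz.
20 Hz ≤ fs/2 = 26 Hz, appears at 20 Hz.
16 Hz ≤ fs/2 = 26 Hz, passes unchanged.
20 Hz ≤ fs/2 = 26 Hz, passes unchanged.
Distinct values: {16 Hz, 20 Hz, 24 Hz}.

16 Hz, 20 Hz, 24 Hz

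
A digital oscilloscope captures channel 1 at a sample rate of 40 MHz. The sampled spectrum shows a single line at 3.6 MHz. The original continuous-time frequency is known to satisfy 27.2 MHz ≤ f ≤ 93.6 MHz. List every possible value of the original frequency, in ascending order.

Frequencies that alias to 3.6 MHz are k·fs ± 3.6 MHz for integer k ≥ 0.
k=0: 3.6 MHz.
k=1: 36.4 MHz, 43.6 MHz.
k=2: 76.4 MHz, 83.6 MHz.
k=3: 116.4 MHz, 123.6 MHz.
Within [27.2 MHz, 93.6 MHz]: 36.4 MHz, 43.6 MHz, 76.4 MHz, 83.6 MHz.

36.4 MHz, 43.6 MHz, 76.4 MHz, 83.6 MHz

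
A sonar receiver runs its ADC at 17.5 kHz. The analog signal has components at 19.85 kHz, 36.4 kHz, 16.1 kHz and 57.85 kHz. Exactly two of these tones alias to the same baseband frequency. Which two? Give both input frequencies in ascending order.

16.1 kHz, 36.4 kHz

fs/2 = 8.75 kHz.
19.85 kHz mod fs = 2.35 kHz.
2.35 kHz ≤ fs/2 = 8.75 kHz, appears at 2.35 kHz.
36.4 kHz mod fs = 1.4 kHz.
1.4 kHz ≤ fs/2 = 8.75 kHz, appears at 1.4 kHz.
16.1 kHz > fs/2 = 8.75 kHz, folds to fs − 16.1 kHz = 1.4 kHz.
57.85 kHz mod fs = 5.35 kHz.
5.35 kHz ≤ fs/2 = 8.75 kHz, appears at 5.35 kHz.
16.1 kHz and 36.4 kHz both map to 1.4 kHz.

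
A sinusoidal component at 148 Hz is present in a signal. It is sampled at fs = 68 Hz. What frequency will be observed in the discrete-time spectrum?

12 Hz

148 Hz mod fs = 12 Hz.
12 Hz ≤ fs/2 = 34 Hz, appears at 12 Hz.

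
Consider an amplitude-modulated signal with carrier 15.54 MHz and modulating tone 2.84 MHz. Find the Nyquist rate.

36.76 MHz

AM sidebands sit at fc ± fm = 12.7 MHz and 18.38 MHz.
Highest-frequency component: 18.38 MHz.
Nyquist rate = 2 × 18.38 MHz = 36.76 MHz.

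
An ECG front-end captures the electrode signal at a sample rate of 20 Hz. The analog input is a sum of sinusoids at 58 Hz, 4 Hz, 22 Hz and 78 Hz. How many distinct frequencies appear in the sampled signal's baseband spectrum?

fs/2 = 10 Hz.
58 Hz mod fs = 18 Hz.
18 Hz > fs/2 = 10 Hz, folds to fs − 18 Hz = 2 Hz.
4 Hz ≤ fs/2 = 10 Hz, passes unchanged.
22 Hz mod fs = 2 Hz.
2 Hz ≤ fs/2 = 10 Hz, appears at 2 Hz.
78 Hz mod fs = 18 Hz.
18 Hz > fs/2 = 10 Hz, folds to fs − 18 Hz = 2 Hz.
Distinct values: {2 Hz, 4 Hz} → 2.

2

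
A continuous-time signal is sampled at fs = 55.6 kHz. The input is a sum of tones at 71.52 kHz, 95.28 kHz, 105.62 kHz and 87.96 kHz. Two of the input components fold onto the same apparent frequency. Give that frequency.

fs/2 = 27.8 kHz.
71.52 kHz mod fs = 15.92 kHz.
15.92 kHz ≤ fs/2 = 27.8 kHz, appears at 15.92 kHz.
95.28 kHz mod fs = 39.68 kHz.
39.68 kHz > fs/2 = 27.8 kHz, folds to fs − 39.68 kHz = 15.92 kHz.
105.62 kHz mod fs = 50.02 kHz.
50.02 kHz > fs/2 = 27.8 kHz, folds to fs − 50.02 kHz = 5.58 kHz.
87.96 kHz mod fs = 32.36 kHz.
32.36 kHz > fs/2 = 27.8 kHz, folds to fs − 32.36 kHz = 23.24 kHz.
71.52 kHz and 95.28 kHz both map to 15.92 kHz.

15.92 kHz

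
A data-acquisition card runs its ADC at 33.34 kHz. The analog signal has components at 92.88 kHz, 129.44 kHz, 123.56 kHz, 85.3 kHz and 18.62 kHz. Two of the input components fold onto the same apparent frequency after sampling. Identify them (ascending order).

fs/2 = 16.67 kHz.
92.88 kHz mod fs = 26.2 kHz.
26.2 kHz > fs/2 = 16.67 kHz, folds to fs − 26.2 kHz = 7.14 kHz.
129.44 kHz mod fs = 29.42 kHz.
29.42 kHz > fs/2 = 16.67 kHz, folds to fs − 29.42 kHz = 3.92 kHz.
123.56 kHz mod fs = 23.54 kHz.
23.54 kHz > fs/2 = 16.67 kHz, folds to fs − 23.54 kHz = 9.8 kHz.
85.3 kHz mod fs = 18.62 kHz.
18.62 kHz > fs/2 = 16.67 kHz, folds to fs − 18.62 kHz = 14.72 kHz.
18.62 kHz > fs/2 = 16.67 kHz, folds to fs − 18.62 kHz = 14.72 kHz.
18.62 kHz and 85.3 kHz both map to 14.72 kHz.

18.62 kHz, 85.3 kHz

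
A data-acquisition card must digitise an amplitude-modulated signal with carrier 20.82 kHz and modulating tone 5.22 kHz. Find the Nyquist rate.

52.08 kHz

AM sidebands sit at fc ± fm = 15.6 kHz and 26.04 kHz.
Highest-frequency component: 26.04 kHz.
Nyquist rate = 2 × 26.04 kHz = 52.08 kHz.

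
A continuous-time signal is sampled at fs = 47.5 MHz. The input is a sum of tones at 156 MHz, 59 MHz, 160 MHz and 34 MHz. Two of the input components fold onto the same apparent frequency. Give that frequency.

fs/2 = 23.75 MHz.
156 MHz mod fs = 13.5 MHz.
13.5 MHz ≤ fs/2 = 23.75 MHz, appears at 13.5 MHz.
59 MHz mod fs = 11.5 MHz.
11.5 MHz ≤ fs/2 = 23.75 MHz, appears at 11.5 MHz.
160 MHz mod fs = 17.5 MHz.
17.5 MHz ≤ fs/2 = 23.75 MHz, appears at 17.5 MHz.
34 MHz > fs/2 = 23.75 MHz, folds to fs − 34 MHz = 13.5 MHz.
34 MHz and 156 MHz both map to 13.5 MHz.

13.5 MHz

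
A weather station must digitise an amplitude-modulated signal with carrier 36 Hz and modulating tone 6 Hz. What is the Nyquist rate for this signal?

84 Hz

AM sidebands sit at fc ± fm = 30 Hz and 42 Hz.
Highest-frequency component: 42 Hz.
Nyquist rate = 2 × 42 Hz = 84 Hz.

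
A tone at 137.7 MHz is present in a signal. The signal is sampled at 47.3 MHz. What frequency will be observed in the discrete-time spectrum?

4.2 MHz

137.7 MHz mod fs = 43.1 MHz.
43.1 MHz > fs/2 = 23.65 MHz, folds to fs − 43.1 MHz = 4.2 MHz.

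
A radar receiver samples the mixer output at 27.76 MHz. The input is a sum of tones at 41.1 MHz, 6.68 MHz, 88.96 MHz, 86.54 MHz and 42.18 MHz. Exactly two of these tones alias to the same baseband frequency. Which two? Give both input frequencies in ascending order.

41.1 MHz, 42.18 MHz

fs/2 = 13.88 MHz.
41.1 MHz mod fs = 13.34 MHz.
13.34 MHz ≤ fs/2 = 13.88 MHz, appears at 13.34 MHz.
6.68 MHz ≤ fs/2 = 13.88 MHz, passes unchanged.
88.96 MHz mod fs = 5.68 MHz.
5.68 MHz ≤ fs/2 = 13.88 MHz, appears at 5.68 MHz.
86.54 MHz mod fs = 3.26 MHz.
3.26 MHz ≤ fs/2 = 13.88 MHz, appears at 3.26 MHz.
42.18 MHz mod fs = 14.42 MHz.
14.42 MHz > fs/2 = 13.88 MHz, folds to fs − 14.42 MHz = 13.34 MHz.
41.1 MHz and 42.18 MHz both map to 13.34 MHz.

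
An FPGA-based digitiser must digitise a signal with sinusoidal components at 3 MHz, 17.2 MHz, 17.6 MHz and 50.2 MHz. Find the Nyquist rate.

100.4 MHz

Highest-frequency component: 50.2 MHz.
Nyquist rate = 2 × 50.2 MHz = 100.4 MHz.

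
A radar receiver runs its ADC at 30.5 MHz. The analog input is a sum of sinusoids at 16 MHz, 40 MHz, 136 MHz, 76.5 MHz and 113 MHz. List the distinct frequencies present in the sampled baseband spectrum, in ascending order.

9 MHz, 9.5 MHz, 14 MHz, 14.5 MHz, 15 MHz

fs/2 = 15.25 MHz.
16 MHz > fs/2 = 15.25 MHz, folds to fs − 16 MHz = 14.5 MHz.
40 MHz mod fs = 9.5 MHz.
9.5 MHz ≤ fs/2 = 15.25 MHz, appears at 9.5 MHz.
136 MHz mod fs = 14 MHz.
14 MHz ≤ fs/2 = 15.25 MHz, appears at 14 MHz.
76.5 MHz mod fs = 15.5 MHz.
15.5 MHz > fs/2 = 15.25 MHz, folds to fs − 15.5 MHz = 15 MHz.
113 MHz mod fs = 21.5 MHz.
21.5 MHz > fs/2 = 15.25 MHz, folds to fs − 21.5 MHz = 9 MHz.
Distinct values: {9 MHz, 9.5 MHz, 14 MHz, 14.5 MHz, 15 MHz}.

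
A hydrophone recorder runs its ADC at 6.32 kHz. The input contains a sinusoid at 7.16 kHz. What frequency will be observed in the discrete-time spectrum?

7.16 kHz mod fs = 0.84 kHz.
0.84 kHz ≤ fs/2 = 3.16 kHz, appears at 0.84 kHz.

0.84 kHz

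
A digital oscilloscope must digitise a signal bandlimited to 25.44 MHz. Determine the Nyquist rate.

50.88 MHz

Nyquist rate = 2 × 25.44 MHz = 50.88 MHz.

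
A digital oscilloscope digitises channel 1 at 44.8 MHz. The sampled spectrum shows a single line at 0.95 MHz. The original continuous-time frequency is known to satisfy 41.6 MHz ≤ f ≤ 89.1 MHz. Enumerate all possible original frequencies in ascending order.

43.85 MHz, 45.75 MHz, 88.65 MHz

Frequencies that alias to 0.95 MHz are k·fs ± 0.95 MHz for integer k ≥ 0.
k=0: 0.95 MHz.
k=1: 43.85 MHz, 45.75 MHz.
k=2: 88.65 MHz, 90.55 MHz.
k=3: 133.45 MHz, 135.35 MHz.
Within [41.6 MHz, 89.1 MHz]: 43.85 MHz, 45.75 MHz, 88.65 MHz.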